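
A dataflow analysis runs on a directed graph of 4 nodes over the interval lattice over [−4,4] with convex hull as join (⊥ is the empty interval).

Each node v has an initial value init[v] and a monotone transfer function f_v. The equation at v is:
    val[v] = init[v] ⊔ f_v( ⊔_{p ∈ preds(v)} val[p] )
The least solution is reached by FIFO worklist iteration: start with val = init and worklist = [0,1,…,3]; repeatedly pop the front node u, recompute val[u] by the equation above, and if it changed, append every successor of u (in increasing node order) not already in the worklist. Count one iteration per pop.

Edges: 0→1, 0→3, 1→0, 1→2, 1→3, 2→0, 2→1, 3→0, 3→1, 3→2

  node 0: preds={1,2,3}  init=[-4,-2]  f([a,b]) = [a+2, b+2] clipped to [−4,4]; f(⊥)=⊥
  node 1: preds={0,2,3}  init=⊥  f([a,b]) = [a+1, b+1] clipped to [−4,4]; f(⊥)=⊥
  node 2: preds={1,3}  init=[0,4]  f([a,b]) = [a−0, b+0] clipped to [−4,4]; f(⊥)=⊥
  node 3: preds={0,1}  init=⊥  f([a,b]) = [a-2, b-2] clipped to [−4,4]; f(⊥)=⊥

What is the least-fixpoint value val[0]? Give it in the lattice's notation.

[-4,4]

Trace (9 dequeues):
  [1] u=0 | in [0,4] | out [-4,4] | prev [-4,-2] | push {}
  [2] u=1 | in [-4,4] | out [-3,4] | prev ⊥ | push {0}
  [3] u=2 | in [-3,4] | out [-3,4] | prev [0,4] | push {1}
  [4] u=3 | in [-4,4] | out [-4,2] | prev ⊥ | push {2}
  [5] u=0 | in [-4,4] | out [-4,4] | ==
  [6] u=1 | in [-4,4] | out [-3,4] | ==
  [7] u=2 | in [-4,4] | out [-4,4] | prev [-3,4] | push {0,1}
  [8] u=0 | in [-4,4] | out [-4,4] | ==
  [9] u=1 | in [-4,4] | out [-3,4] | ==

Converged values:
  [0] [-4,4]
  [1] [-3,4]
  [2] [-4,4]
  [3] [-4,2]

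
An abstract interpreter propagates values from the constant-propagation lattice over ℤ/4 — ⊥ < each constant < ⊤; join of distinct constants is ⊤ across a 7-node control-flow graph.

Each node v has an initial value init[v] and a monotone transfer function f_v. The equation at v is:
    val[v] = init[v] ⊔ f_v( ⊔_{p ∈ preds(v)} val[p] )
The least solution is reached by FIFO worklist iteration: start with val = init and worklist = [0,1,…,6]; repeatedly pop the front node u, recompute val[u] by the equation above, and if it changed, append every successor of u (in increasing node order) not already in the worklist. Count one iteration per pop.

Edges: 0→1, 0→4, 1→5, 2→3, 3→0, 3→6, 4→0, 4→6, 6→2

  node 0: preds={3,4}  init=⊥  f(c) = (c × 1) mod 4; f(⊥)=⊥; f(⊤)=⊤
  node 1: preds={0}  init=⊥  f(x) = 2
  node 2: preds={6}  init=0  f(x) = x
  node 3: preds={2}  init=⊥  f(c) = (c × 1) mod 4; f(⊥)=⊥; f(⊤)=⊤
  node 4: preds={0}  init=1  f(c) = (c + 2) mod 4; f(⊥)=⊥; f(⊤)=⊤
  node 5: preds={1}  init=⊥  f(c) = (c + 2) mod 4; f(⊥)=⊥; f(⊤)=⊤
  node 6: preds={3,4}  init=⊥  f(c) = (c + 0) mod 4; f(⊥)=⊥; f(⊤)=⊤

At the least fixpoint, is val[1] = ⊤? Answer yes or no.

Iteration log — 14 steps:
  step 1. node 0  ⊔preds=1  new=1  old=⊥  +wl: 
  step 2. node 1  ⊔preds=1  new=2  old=⊥  +wl: 
  step 3. node 2  ⊔preds=⊥  new=0  stable
  step 4. node 3  ⊔preds=0  new=0  old=⊥  +wl: 0
  step 5. node 4  ⊔preds=1  new=⊤  old=1  +wl: 
  step 6. node 5  ⊔preds=2  new=0  old=⊥  +wl: 
  step 7. node 6  ⊔preds=⊤  new=⊤  old=⊥  +wl: 2
  step 8. node 0  ⊔preds=⊤  new=⊤  old=1  +wl: 1,4
  step 9. node 2  ⊔preds=⊤  new=⊤  old=0  +wl: 3
  step 10. node 1  ⊔preds=⊤  new=2  stable
  step 11. node 4  ⊔preds=⊤  new=⊤  stable
  step 12. node 3  ⊔preds=⊤  new=⊤  old=0  +wl: 0,6
  step 13. node 0  ⊔preds=⊤  new=⊤  stable
  step 14. node 6  ⊔preds=⊤  new=⊤  stable

Least fixpoint reached:
  node 0: ⊤
  node 1: 2
  node 2: ⊤
  node 3: ⊤
  node 4: ⊤
  node 5: 0
  node 6: ⊤

no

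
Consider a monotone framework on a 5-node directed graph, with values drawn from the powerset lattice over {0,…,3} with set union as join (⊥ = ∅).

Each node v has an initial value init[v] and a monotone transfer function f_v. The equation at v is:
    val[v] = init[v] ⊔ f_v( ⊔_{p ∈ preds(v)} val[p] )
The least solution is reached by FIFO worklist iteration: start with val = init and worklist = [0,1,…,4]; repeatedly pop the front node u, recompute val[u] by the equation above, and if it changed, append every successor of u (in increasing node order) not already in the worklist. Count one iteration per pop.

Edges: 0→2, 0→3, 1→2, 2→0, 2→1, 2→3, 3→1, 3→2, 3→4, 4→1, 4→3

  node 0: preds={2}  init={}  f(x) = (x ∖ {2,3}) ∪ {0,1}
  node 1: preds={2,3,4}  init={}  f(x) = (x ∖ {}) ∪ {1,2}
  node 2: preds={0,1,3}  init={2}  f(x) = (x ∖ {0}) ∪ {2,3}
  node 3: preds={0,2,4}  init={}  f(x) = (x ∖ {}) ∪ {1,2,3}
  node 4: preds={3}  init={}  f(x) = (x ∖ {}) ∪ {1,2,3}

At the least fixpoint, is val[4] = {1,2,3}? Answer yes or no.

no

Worklist (9 pops):
  #1 pop 0: in={2} → {0,1} (was {}); enqueue []
  #2 pop 1: in={2} → {1,2} (was {}); enqueue []
  #3 pop 2: in={0,1,2} → {1,2,3} (was {2}); enqueue [0,1]
  #4 pop 3: in={0,1,2,3} → {0,1,2,3} (was {}); enqueue [2]
  #5 pop 4: in={0,1,2,3} → {0,1,2,3} (was {}); enqueue [3]
  #6 pop 0: in={1,2,3} → {0,1} (no change)
  #7 pop 1: in={0,1,2,3} → {0,1,2,3} (was {1,2}); enqueue []
  #8 pop 2: in={0,1,2,3} → {1,2,3} (no change)
  #9 pop 3: in={0,1,2,3} → {0,1,2,3} (no change)

Fixpoint:
  val[0] = {0,1}
  val[1] = {0,1,2,3}
  val[2] = {1,2,3}
  val[3] = {0,1,2,3}
  val[4] = {0,1,2,3}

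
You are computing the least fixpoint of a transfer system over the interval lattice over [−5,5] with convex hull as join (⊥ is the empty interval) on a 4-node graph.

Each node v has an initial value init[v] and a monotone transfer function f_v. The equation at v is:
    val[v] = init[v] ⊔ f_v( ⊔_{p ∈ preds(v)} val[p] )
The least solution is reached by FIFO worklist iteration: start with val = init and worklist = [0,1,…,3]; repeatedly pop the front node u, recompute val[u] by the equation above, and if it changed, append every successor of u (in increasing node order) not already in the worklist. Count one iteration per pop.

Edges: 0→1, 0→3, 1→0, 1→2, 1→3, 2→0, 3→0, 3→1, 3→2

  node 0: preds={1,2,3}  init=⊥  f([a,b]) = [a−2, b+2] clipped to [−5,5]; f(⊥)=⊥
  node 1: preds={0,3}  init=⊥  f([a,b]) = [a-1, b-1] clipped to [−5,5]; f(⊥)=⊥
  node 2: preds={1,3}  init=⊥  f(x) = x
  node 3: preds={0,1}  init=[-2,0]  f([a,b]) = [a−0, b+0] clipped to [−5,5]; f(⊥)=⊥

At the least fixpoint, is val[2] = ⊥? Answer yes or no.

no

Worklist (16 pops):
  #1 pop 0: in=[-2,0] → [-4,2] (was ⊥); enqueue []
  #2 pop 1: in=[-4,2] → [-5,1] (was ⊥); enqueue [0]
  #3 pop 2: in=[-5,1] → [-5,1] (was ⊥); enqueue []
  #4 pop 3: in=[-5,2] → [-5,2] (was [-2,0]); enqueue [1,2]
  #5 pop 0: in=[-5,2] → [-5,4] (was [-4,2]); enqueue [3]
  #6 pop 1: in=[-5,4] → [-5,3] (was [-5,1]); enqueue [0]
  #7 pop 2: in=[-5,3] → [-5,3] (was [-5,1]); enqueue []
  #8 pop 3: in=[-5,4] → [-5,4] (was [-5,2]); enqueue [1,2]
  #9 pop 0: in=[-5,4] → [-5,5] (was [-5,4]); enqueue [3]
  #10 pop 1: in=[-5,5] → [-5,4] (was [-5,3]); enqueue [0]
  #11 pop 2: in=[-5,4] → [-5,4] (was [-5,3]); enqueue []
  #12 pop 3: in=[-5,5] → [-5,5] (was [-5,4]); enqueue [1,2]
  #13 pop 0: in=[-5,5] → [-5,5] (no change)
  #14 pop 1: in=[-5,5] → [-5,4] (no change)
  #15 pop 2: in=[-5,5] → [-5,5] (was [-5,4]); enqueue [0]
  #16 pop 0: in=[-5,5] → [-5,5] (no change)

Fixpoint:
  val[0] = [-5,5]
  val[1] = [-5,4]
  val[2] = [-5,5]
  val[3] = [-5,5]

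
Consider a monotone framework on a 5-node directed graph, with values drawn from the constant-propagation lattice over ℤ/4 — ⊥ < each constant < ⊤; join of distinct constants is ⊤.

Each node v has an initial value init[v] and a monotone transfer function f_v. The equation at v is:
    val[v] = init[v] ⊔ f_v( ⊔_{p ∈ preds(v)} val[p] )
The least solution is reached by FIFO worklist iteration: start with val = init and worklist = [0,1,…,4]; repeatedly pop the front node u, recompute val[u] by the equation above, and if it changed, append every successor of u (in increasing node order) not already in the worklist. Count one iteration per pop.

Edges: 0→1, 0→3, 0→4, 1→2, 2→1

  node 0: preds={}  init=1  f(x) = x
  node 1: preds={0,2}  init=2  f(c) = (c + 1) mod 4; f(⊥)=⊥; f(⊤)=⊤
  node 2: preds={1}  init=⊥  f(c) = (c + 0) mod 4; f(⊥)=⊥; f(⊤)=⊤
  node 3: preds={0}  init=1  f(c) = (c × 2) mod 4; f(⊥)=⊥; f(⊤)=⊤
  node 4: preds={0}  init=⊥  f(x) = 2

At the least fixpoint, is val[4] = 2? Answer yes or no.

Trace (8 dequeues):
  [1] u=0 | in ⊥ | out 1 | ==
  [2] u=1 | in 1 | out 2 | ==
  [3] u=2 | in 2 | out 2 | prev ⊥ | push {1}
  [4] u=3 | in 1 | out ⊤ | prev 1 | push {}
  [5] u=4 | in 1 | out 2 | prev ⊥ | push {}
  [6] u=1 | in ⊤ | out ⊤ | prev 2 | push {2}
  [7] u=2 | in ⊤ | out ⊤ | prev 2 | push {1}
  [8] u=1 | in ⊤ | out ⊤ | ==

Converged values:
  [0] 1
  [1] ⊤
  [2] ⊤
  [3] ⊤
  [4] 2

yes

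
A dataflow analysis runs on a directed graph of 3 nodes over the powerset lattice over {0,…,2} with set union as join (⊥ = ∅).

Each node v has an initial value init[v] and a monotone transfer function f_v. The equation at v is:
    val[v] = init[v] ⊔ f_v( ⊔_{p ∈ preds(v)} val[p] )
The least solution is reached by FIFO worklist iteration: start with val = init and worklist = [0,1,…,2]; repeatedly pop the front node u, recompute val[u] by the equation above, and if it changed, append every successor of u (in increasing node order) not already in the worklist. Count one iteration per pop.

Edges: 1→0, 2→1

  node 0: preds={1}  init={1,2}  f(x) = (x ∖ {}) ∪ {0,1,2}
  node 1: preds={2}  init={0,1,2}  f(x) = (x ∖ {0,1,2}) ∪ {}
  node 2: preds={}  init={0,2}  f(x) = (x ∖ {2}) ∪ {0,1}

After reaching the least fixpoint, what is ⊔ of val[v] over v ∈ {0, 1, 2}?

Worklist (4 pops):
  #1 pop 0: in={0,1,2} → {0,1,2} (was {1,2}); enqueue []
  #2 pop 1: in={0,2} → {0,1,2} (no change)
  #3 pop 2: in={} → {0,1,2} (was {0,2}); enqueue [1]
  #4 pop 1: in={0,1,2} → {0,1,2} (no change)

Fixpoint:
  val[0] = {0,1,2}
  val[1] = {0,1,2}
  val[2] = {0,1,2}

{0,1,2}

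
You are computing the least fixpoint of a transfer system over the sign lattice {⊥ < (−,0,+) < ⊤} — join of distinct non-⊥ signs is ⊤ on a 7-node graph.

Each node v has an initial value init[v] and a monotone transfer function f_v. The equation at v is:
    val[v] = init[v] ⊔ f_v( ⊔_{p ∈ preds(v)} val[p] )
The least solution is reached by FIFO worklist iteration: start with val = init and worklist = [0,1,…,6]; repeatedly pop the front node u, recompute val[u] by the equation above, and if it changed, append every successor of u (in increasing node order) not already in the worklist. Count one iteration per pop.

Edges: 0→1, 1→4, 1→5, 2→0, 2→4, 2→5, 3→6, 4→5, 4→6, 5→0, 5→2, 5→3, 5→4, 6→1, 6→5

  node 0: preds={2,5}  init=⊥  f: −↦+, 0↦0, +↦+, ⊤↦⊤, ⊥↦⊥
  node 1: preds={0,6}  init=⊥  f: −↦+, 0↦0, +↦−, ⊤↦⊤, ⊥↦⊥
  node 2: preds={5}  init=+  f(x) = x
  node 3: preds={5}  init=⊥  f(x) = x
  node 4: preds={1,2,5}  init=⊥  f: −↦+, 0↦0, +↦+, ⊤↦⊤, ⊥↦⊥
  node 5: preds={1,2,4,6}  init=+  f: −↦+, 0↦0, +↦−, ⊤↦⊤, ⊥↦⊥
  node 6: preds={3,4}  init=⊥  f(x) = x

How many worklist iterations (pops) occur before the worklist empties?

Worklist (16 pops):
  #1 pop 0: in=+ → + (was ⊥); enqueue []
  #2 pop 1: in=+ → − (was ⊥); enqueue []
  #3 pop 2: in=+ → + (no change)
  #4 pop 3: in=+ → + (was ⊥); enqueue []
  #5 pop 4: in=⊤ → ⊤ (was ⊥); enqueue []
  #6 pop 5: in=⊤ → ⊤ (was +); enqueue [0,2,3,4]
  #7 pop 6: in=⊤ → ⊤ (was ⊥); enqueue [1,5]
  #8 pop 0: in=⊤ → ⊤ (was +); enqueue []
  #9 pop 2: in=⊤ → ⊤ (was +); enqueue [0]
  #10 pop 3: in=⊤ → ⊤ (was +); enqueue [6]
  #11 pop 4: in=⊤ → ⊤ (no change)
  #12 pop 1: in=⊤ → ⊤ (was −); enqueue [4]
  #13 pop 5: in=⊤ → ⊤ (no change)
  #14 pop 0: in=⊤ → ⊤ (no change)
  #15 pop 6: in=⊤ → ⊤ (no change)
  #16 pop 4: in=⊤ → ⊤ (no change)

Fixpoint:
  val[0] = ⊤
  val[1] = ⊤
  val[2] = ⊤
  val[3] = ⊤
  val[4] = ⊤
  val[5] = ⊤
  val[6] = ⊤

16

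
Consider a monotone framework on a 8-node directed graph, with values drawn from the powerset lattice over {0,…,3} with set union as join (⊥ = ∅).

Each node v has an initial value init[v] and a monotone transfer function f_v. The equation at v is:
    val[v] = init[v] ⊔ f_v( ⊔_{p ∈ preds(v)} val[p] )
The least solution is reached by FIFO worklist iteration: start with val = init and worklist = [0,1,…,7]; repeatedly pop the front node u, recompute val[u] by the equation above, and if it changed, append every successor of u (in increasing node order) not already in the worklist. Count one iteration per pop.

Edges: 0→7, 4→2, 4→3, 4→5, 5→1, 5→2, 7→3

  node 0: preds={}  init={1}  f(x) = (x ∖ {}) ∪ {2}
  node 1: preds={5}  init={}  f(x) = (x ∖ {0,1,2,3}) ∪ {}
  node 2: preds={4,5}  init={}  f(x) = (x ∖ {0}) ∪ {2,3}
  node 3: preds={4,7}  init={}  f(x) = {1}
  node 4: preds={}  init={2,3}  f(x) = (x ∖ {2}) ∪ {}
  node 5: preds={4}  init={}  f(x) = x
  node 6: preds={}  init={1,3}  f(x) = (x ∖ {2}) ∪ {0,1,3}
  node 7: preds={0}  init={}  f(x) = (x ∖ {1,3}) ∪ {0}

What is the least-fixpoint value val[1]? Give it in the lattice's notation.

Iteration log — 11 steps:
  step 1. node 0  ⊔preds={}  new={1,2}  old={1}  +wl: 
  step 2. node 1  ⊔preds={}  new={}  stable
  step 3. node 2  ⊔preds={2,3}  new={2,3}  old={}  +wl: 
  step 4. node 3  ⊔preds={2,3}  new={1}  old={}  +wl: 
  step 5. node 4  ⊔preds={}  new={2,3}  stable
  step 6. node 5  ⊔preds={2,3}  new={2,3}  old={}  +wl: 1,2
  step 7. node 6  ⊔preds={}  new={0,1,3}  old={1,3}  +wl: 
  step 8. node 7  ⊔preds={1,2}  new={0,2}  old={}  +wl: 3
  step 9. node 1  ⊔preds={2,3}  new={}  stable
  step 10. node 2  ⊔preds={2,3}  new={2,3}  stable
  step 11. node 3  ⊔preds={0,2,3}  new={1}  stable

Least fixpoint reached:
  node 0: {1,2}
  node 1: {}
  node 2: {2,3}
  node 3: {1}
  node 4: {2,3}
  node 5: {2,3}
  node 6: {0,1,3}
  node 7: {0,2}

{}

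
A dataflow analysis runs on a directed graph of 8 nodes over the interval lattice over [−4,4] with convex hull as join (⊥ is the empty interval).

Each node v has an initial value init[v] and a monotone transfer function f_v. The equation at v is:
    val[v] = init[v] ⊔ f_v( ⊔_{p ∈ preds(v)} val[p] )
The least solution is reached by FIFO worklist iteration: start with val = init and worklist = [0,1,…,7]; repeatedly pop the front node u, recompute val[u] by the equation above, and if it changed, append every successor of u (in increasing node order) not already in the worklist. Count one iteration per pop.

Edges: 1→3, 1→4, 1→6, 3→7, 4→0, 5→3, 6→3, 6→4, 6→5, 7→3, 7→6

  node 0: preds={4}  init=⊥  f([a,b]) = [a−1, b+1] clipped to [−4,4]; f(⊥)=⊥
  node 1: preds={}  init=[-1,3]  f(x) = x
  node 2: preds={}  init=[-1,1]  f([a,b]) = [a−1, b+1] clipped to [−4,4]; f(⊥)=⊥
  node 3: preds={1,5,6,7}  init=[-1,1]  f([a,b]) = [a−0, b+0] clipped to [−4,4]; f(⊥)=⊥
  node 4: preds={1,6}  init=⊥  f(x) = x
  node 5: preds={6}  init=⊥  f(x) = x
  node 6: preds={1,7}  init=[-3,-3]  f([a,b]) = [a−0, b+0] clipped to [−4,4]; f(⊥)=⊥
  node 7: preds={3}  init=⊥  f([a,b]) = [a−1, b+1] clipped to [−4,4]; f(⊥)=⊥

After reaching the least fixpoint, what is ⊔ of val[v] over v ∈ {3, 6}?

[-4,4]

Worklist (19 pops):
  #1 pop 0: in=⊥ → ⊥ (no change)
  #2 pop 1: in=⊥ → [-1,3] (no change)
  #3 pop 2: in=⊥ → [-1,1] (no change)
  #4 pop 3: in=[-3,3] → [-3,3] (was [-1,1]); enqueue []
  #5 pop 4: in=[-3,3] → [-3,3] (was ⊥); enqueue [0]
  #6 pop 5: in=[-3,-3] → [-3,-3] (was ⊥); enqueue [3]
  #7 pop 6: in=[-1,3] → [-3,3] (was [-3,-3]); enqueue [4,5]
  #8 pop 7: in=[-3,3] → [-4,4] (was ⊥); enqueue [6]
  #9 pop 0: in=[-3,3] → [-4,4] (was ⊥); enqueue []
  #10 pop 3: in=[-4,4] → [-4,4] (was [-3,3]); enqueue [7]
  #11 pop 4: in=[-3,3] → [-3,3] (no change)
  #12 pop 5: in=[-3,3] → [-3,3] (was [-3,-3]); enqueue [3]
  #13 pop 6: in=[-4,4] → [-4,4] (was [-3,3]); enqueue [4,5]
  #14 pop 7: in=[-4,4] → [-4,4] (no change)
  #15 pop 3: in=[-4,4] → [-4,4] (no change)
  #16 pop 4: in=[-4,4] → [-4,4] (was [-3,3]); enqueue [0]
  #17 pop 5: in=[-4,4] → [-4,4] (was [-3,3]); enqueue [3]
  #18 pop 0: in=[-4,4] → [-4,4] (no change)
  #19 pop 3: in=[-4,4] → [-4,4] (no change)

Fixpoint:
  val[0] = [-4,4]
  val[1] = [-1,3]
  val[2] = [-1,1]
  val[3] = [-4,4]
  val[4] = [-4,4]
  val[5] = [-4,4]
  val[6] = [-4,4]
  val[7] = [-4,4]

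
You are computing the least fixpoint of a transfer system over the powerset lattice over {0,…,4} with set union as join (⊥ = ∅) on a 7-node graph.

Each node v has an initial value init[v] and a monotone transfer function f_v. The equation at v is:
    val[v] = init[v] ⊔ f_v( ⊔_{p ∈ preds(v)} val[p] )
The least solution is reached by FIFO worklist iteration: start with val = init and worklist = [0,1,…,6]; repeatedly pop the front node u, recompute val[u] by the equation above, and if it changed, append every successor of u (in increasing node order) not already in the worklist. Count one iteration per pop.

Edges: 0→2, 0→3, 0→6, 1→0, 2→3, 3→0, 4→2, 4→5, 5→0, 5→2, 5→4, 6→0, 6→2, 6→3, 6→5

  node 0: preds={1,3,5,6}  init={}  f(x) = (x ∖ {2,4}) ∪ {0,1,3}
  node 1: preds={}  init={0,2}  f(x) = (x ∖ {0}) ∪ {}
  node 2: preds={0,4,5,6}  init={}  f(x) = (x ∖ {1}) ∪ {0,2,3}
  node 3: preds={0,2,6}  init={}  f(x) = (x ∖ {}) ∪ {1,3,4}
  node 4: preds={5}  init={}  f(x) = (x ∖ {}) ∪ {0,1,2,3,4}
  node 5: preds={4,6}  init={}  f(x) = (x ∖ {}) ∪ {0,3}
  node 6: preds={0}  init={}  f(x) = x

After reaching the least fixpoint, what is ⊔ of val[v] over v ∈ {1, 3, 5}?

{0,1,2,3,4}

Iteration log — 12 steps:
  step 1. node 0  ⊔preds={0,2}  new={0,1,3}  old={}  +wl: 
  step 2. node 1  ⊔preds={}  new={0,2}  stable
  step 3. node 2  ⊔preds={0,1,3}  new={0,2,3}  old={}  +wl: 
  step 4. node 3  ⊔preds={0,1,2,3}  new={0,1,2,3,4}  old={}  +wl: 0
  step 5. node 4  ⊔preds={}  new={0,1,2,3,4}  old={}  +wl: 2
  step 6. node 5  ⊔preds={0,1,2,3,4}  new={0,1,2,3,4}  old={}  +wl: 4
  step 7. node 6  ⊔preds={0,1,3}  new={0,1,3}  old={}  +wl: 3,5
  step 8. node 0  ⊔preds={0,1,2,3,4}  new={0,1,3}  stable
  step 9. node 2  ⊔preds={0,1,2,3,4}  new={0,2,3,4}  old={0,2,3}  +wl: 
  step 10. node 4  ⊔preds={0,1,2,3,4}  new={0,1,2,3,4}  stable
  step 11. node 3  ⊔preds={0,1,2,3,4}  new={0,1,2,3,4}  stable
  step 12. node 5  ⊔preds={0,1,2,3,4}  new={0,1,2,3,4}  stable

Least fixpoint reached:
  node 0: {0,1,3}
  node 1: {0,2}
  node 2: {0,2,3,4}
  node 3: {0,1,2,3,4}
  node 4: {0,1,2,3,4}
  node 5: {0,1,2,3,4}
  node 6: {0,1,3}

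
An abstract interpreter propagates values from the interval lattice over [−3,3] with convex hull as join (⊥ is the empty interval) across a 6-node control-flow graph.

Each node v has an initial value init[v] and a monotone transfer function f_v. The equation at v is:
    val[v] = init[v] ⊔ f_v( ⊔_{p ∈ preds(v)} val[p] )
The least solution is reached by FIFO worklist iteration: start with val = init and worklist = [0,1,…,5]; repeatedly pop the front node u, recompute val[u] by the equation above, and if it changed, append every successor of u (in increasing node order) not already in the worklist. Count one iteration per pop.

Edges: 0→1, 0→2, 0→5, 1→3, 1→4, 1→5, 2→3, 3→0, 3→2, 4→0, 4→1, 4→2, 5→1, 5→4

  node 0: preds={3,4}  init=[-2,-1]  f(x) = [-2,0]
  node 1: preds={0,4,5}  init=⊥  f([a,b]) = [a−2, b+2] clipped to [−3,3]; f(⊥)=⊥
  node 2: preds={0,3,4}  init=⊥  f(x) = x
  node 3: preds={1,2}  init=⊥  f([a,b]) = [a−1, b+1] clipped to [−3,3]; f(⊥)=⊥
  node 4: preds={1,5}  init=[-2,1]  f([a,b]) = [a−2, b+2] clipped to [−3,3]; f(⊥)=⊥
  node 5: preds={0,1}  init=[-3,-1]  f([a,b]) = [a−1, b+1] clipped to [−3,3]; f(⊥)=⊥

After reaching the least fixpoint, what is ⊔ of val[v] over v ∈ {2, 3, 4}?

[-3,3]

Iteration log — 11 steps:
  step 1. node 0  ⊔preds=[-2,1]  new=[-2,0]  old=[-2,-1]  +wl: 
  step 2. node 1  ⊔preds=[-3,1]  new=[-3,3]  old=⊥  +wl: 
  step 3. node 2  ⊔preds=[-2,1]  new=[-2,1]  old=⊥  +wl: 
  step 4. node 3  ⊔preds=[-3,3]  new=[-3,3]  old=⊥  +wl: 0,2
  step 5. node 4  ⊔preds=[-3,3]  new=[-3,3]  old=[-2,1]  +wl: 1
  step 6. node 5  ⊔preds=[-3,3]  new=[-3,3]  old=[-3,-1]  +wl: 4
  step 7. node 0  ⊔preds=[-3,3]  new=[-2,0]  stable
  step 8. node 2  ⊔preds=[-3,3]  new=[-3,3]  old=[-2,1]  +wl: 3
  step 9. node 1  ⊔preds=[-3,3]  new=[-3,3]  stable
  step 10. node 4  ⊔preds=[-3,3]  new=[-3,3]  stable
  step 11. node 3  ⊔preds=[-3,3]  new=[-3,3]  stable

Least fixpoint reached:
  node 0: [-2,0]
  node 1: [-3,3]
  node 2: [-3,3]
  node 3: [-3,3]
  node 4: [-3,3]
  node 5: [-3,3]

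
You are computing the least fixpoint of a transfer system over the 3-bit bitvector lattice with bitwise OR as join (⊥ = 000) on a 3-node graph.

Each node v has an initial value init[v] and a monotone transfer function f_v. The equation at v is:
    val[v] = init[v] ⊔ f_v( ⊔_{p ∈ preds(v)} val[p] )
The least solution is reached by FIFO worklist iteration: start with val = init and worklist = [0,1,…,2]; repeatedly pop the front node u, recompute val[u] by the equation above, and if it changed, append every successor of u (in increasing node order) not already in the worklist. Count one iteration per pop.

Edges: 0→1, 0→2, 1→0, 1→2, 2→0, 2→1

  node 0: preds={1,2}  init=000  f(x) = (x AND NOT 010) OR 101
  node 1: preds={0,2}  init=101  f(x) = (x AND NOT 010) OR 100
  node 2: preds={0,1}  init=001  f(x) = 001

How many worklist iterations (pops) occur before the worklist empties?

3

Trace (3 dequeues):
  [1] u=0 | in 101 | out 101 | prev 000 | push {}
  [2] u=1 | in 101 | out 101 | ==
  [3] u=2 | in 101 | out 001 | ==

Converged values:
  [0] 101
  [1] 101
  [2] 001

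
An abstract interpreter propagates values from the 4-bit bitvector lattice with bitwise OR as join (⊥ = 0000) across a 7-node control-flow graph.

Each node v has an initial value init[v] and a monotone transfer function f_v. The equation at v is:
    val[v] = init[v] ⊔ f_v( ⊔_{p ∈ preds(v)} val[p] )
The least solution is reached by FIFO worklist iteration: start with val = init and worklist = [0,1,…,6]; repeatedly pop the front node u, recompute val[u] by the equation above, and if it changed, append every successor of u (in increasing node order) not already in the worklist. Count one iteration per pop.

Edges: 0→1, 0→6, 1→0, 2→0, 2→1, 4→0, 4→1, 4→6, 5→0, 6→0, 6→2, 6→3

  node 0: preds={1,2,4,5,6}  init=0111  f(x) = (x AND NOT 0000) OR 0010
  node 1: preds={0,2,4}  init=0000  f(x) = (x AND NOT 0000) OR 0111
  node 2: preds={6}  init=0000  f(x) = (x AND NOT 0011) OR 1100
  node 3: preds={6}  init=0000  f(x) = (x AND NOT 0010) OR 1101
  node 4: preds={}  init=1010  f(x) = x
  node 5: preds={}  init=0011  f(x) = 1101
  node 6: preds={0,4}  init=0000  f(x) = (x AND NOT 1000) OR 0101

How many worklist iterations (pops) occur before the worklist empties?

Trace (11 dequeues):
  [1] u=0 | in 1011 | out 1111 | prev 0111 | push {}
  [2] u=1 | in 1111 | out 1111 | prev 0000 | push {0}
  [3] u=2 | in 0000 | out 1100 | prev 0000 | push {1}
  [4] u=3 | in 0000 | out 1101 | prev 0000 | push {}
  [5] u=4 | in 0000 | out 1010 | ==
  [6] u=5 | in 0000 | out 1111 | prev 0011 | push {}
  [7] u=6 | in 1111 | out 0111 | prev 0000 | push {2,3}
  [8] u=0 | in 1111 | out 1111 | ==
  [9] u=1 | in 1111 | out 1111 | ==
  [10] u=2 | in 0111 | out 1100 | ==
  [11] u=3 | in 0111 | out 1101 | ==

Converged values:
  [0] 1111
  [1] 1111
  [2] 1100
  [3] 1101
  [4] 1010
  [5] 1111
  [6] 0111

11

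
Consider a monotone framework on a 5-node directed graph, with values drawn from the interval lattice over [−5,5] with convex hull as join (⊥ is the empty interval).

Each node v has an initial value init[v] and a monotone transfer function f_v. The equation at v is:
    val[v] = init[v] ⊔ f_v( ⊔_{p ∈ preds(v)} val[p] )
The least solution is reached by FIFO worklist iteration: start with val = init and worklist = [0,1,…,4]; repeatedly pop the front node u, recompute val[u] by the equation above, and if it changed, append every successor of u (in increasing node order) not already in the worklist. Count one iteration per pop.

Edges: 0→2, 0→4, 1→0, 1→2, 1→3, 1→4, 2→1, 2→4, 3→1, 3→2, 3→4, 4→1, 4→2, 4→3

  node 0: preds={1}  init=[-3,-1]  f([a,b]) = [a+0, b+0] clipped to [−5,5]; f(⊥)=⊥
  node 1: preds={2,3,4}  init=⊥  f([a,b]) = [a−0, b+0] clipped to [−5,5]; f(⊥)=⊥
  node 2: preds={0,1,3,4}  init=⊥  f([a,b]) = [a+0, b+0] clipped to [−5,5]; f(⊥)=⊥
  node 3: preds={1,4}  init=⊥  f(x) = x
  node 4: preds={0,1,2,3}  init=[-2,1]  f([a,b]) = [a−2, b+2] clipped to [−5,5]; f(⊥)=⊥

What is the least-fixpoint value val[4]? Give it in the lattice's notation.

[-5,5]

Trace (19 dequeues):
  [1] u=0 | in ⊥ | out [-3,-1] | ==
  [2] u=1 | in [-2,1] | out [-2,1] | prev ⊥ | push {0}
  [3] u=2 | in [-3,1] | out [-3,1] | prev ⊥ | push {1}
  [4] u=3 | in [-2,1] | out [-2,1] | prev ⊥ | push {2}
  [5] u=4 | in [-3,1] | out [-5,3] | prev [-2,1] | push {3}
  [6] u=0 | in [-2,1] | out [-3,1] | prev [-3,-1] | push {4}
  [7] u=1 | in [-5,3] | out [-5,3] | prev [-2,1] | push {0}
  [8] u=2 | in [-5,3] | out [-5,3] | prev [-3,1] | push {1}
  [9] u=3 | in [-5,3] | out [-5,3] | prev [-2,1] | push {2}
  [10] u=4 | in [-5,3] | out [-5,5] | prev [-5,3] | push {3}
  [11] u=0 | in [-5,3] | out [-5,3] | prev [-3,1] | push {4}
  [12] u=1 | in [-5,5] | out [-5,5] | prev [-5,3] | push {0}
  [13] u=2 | in [-5,5] | out [-5,5] | prev [-5,3] | push {1}
  [14] u=3 | in [-5,5] | out [-5,5] | prev [-5,3] | push {2}
  [15] u=4 | in [-5,5] | out [-5,5] | ==
  [16] u=0 | in [-5,5] | out [-5,5] | prev [-5,3] | push {4}
  [17] u=1 | in [-5,5] | out [-5,5] | ==
  [18] u=2 | in [-5,5] | out [-5,5] | ==
  [19] u=4 | in [-5,5] | out [-5,5] | ==

Converged values:
  [0] [-5,5]
  [1] [-5,5]
  [2] [-5,5]
  [3] [-5,5]
  [4] [-5,5]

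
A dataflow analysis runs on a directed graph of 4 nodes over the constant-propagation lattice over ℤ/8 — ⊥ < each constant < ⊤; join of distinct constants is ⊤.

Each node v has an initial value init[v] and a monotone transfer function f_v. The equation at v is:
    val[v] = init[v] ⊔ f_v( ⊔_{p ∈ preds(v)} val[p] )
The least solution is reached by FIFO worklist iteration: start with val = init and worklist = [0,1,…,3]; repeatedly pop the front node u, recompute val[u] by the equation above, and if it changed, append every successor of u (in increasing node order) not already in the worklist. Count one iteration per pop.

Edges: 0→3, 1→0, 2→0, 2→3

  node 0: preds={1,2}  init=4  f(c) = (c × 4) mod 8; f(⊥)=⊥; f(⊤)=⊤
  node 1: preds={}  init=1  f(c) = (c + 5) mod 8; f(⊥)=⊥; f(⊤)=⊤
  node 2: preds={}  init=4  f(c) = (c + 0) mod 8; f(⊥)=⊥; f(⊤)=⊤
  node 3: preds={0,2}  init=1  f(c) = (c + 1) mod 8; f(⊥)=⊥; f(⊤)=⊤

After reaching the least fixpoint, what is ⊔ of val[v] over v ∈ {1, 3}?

Iteration log — 4 steps:
  step 1. node 0  ⊔preds=⊤  new=⊤  old=4  +wl: 
  step 2. node 1  ⊔preds=⊥  new=1  stable
  step 3. node 2  ⊔preds=⊥  new=4  stable
  step 4. node 3  ⊔preds=⊤  new=⊤  old=1  +wl: 

Least fixpoint reached:
  node 0: ⊤
  node 1: 1
  node 2: 4
  node 3: ⊤

⊤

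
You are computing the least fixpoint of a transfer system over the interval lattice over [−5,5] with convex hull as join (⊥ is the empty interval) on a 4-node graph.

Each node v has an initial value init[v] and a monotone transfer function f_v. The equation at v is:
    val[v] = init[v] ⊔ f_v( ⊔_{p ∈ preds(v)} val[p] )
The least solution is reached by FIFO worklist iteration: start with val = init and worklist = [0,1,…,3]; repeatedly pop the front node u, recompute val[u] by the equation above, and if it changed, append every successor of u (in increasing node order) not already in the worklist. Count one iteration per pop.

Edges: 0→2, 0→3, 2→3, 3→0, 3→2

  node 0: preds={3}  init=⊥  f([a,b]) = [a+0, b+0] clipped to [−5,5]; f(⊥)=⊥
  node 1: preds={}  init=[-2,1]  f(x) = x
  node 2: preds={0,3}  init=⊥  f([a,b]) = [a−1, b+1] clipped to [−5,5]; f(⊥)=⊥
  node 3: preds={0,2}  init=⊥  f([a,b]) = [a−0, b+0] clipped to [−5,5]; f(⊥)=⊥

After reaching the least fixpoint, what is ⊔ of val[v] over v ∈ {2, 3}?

Trace (4 dequeues):
  [1] u=0 | in ⊥ | out ⊥ | ==
  [2] u=1 | in ⊥ | out [-2,1] | ==
  [3] u=2 | in ⊥ | out ⊥ | ==
  [4] u=3 | in ⊥ | out ⊥ | ==

Converged values:
  [0] ⊥
  [1] [-2,1]
  [2] ⊥
  [3] ⊥

⊥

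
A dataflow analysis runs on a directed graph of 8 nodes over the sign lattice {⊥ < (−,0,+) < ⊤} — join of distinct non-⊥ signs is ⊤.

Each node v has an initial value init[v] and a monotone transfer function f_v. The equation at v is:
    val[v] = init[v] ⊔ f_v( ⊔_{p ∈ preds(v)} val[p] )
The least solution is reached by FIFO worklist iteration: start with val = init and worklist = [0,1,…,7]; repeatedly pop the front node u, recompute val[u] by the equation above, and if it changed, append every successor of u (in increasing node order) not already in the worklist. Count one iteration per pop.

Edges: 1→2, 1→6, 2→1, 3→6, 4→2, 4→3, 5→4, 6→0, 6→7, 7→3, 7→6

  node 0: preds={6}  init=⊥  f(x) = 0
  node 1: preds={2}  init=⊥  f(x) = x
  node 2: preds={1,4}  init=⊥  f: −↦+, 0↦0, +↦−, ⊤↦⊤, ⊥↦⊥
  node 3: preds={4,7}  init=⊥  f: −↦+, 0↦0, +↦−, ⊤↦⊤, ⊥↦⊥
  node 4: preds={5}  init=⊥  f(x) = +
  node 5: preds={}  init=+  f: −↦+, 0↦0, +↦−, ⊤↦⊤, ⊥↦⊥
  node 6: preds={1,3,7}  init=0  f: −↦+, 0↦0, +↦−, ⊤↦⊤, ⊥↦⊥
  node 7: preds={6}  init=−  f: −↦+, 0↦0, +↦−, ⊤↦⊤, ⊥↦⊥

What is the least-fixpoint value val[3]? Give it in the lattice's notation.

⊤

Trace (18 dequeues):
  [1] u=0 | in 0 | out 0 | prev ⊥ | push {}
  [2] u=1 | in ⊥ | out ⊥ | ==
  [3] u=2 | in ⊥ | out ⊥ | ==
  [4] u=3 | in − | out + | prev ⊥ | push {}
  [5] u=4 | in + | out + | prev ⊥ | push {2,3}
  [6] u=5 | in ⊥ | out + | ==
  [7] u=6 | in ⊤ | out ⊤ | prev 0 | push {0}
  [8] u=7 | in ⊤ | out ⊤ | prev − | push {6}
  [9] u=2 | in + | out − | prev ⊥ | push {1}
  [10] u=3 | in ⊤ | out ⊤ | prev + | push {}
  [11] u=0 | in ⊤ | out 0 | ==
  [12] u=6 | in ⊤ | out ⊤ | ==
  [13] u=1 | in − | out − | prev ⊥ | push {2,6}
  [14] u=2 | in ⊤ | out ⊤ | prev − | push {1}
  [15] u=6 | in ⊤ | out ⊤ | ==
  [16] u=1 | in ⊤ | out ⊤ | prev − | push {2,6}
  [17] u=2 | in ⊤ | out ⊤ | ==
  [18] u=6 | in ⊤ | out ⊤ | ==

Converged values:
  [0] 0
  [1] ⊤
  [2] ⊤
  [3] ⊤
  [4] +
  [5] +
  [6] ⊤
  [7] ⊤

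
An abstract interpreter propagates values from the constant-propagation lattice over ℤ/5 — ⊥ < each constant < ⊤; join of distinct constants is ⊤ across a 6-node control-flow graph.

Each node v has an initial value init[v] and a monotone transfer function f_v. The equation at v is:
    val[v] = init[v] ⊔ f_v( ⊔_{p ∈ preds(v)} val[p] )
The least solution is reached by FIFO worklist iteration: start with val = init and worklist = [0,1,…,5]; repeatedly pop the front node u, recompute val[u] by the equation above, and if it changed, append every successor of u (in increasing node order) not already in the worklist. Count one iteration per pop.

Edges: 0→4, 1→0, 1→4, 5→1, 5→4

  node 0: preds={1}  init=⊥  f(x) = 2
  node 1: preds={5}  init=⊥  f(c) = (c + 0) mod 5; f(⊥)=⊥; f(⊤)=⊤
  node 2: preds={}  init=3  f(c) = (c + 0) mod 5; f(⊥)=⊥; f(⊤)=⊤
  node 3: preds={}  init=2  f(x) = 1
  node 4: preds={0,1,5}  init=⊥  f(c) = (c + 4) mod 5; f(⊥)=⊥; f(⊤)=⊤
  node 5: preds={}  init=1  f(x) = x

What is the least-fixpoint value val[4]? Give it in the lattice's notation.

⊤

Worklist (7 pops):
  #1 pop 0: in=⊥ → 2 (was ⊥); enqueue []
  #2 pop 1: in=1 → 1 (was ⊥); enqueue [0]
  #3 pop 2: in=⊥ → 3 (no change)
  #4 pop 3: in=⊥ → ⊤ (was 2); enqueue []
  #5 pop 4: in=⊤ → ⊤ (was ⊥); enqueue []
  #6 pop 5: in=⊥ → 1 (no change)
  #7 pop 0: in=1 → 2 (no change)

Fixpoint:
  val[0] = 2
  val[1] = 1
  val[2] = 3
  val[3] = ⊤
  val[4] = ⊤
  val[5] = 1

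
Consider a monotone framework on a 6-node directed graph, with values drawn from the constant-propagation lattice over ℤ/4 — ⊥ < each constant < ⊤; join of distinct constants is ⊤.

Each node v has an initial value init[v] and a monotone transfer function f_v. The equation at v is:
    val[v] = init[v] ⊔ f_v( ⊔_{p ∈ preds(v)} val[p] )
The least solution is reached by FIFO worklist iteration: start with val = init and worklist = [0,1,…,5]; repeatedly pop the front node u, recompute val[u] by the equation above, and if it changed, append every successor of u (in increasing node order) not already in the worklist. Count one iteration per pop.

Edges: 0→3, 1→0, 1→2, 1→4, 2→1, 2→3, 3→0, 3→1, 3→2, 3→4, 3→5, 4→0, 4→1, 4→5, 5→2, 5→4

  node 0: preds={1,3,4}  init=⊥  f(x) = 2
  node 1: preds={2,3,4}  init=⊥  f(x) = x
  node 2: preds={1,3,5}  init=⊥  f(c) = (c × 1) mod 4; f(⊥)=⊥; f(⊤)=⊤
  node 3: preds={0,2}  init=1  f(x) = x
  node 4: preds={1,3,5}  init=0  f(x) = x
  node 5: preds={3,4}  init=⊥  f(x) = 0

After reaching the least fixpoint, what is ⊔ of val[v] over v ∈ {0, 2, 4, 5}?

Trace (10 dequeues):
  [1] u=0 | in ⊤ | out 2 | prev ⊥ | push {}
  [2] u=1 | in ⊤ | out ⊤ | prev ⊥ | push {0}
  [3] u=2 | in ⊤ | out ⊤ | prev ⊥ | push {1}
  [4] u=3 | in ⊤ | out ⊤ | prev 1 | push {2}
  [5] u=4 | in ⊤ | out ⊤ | prev 0 | push {}
  [6] u=5 | in ⊤ | out 0 | prev ⊥ | push {4}
  [7] u=0 | in ⊤ | out 2 | ==
  [8] u=1 | in ⊤ | out ⊤ | ==
  [9] u=2 | in ⊤ | out ⊤ | ==
  [10] u=4 | in ⊤ | out ⊤ | ==

Converged values:
  [0] 2
  [1] ⊤
  [2] ⊤
  [3] ⊤
  [4] ⊤
  [5] 0

⊤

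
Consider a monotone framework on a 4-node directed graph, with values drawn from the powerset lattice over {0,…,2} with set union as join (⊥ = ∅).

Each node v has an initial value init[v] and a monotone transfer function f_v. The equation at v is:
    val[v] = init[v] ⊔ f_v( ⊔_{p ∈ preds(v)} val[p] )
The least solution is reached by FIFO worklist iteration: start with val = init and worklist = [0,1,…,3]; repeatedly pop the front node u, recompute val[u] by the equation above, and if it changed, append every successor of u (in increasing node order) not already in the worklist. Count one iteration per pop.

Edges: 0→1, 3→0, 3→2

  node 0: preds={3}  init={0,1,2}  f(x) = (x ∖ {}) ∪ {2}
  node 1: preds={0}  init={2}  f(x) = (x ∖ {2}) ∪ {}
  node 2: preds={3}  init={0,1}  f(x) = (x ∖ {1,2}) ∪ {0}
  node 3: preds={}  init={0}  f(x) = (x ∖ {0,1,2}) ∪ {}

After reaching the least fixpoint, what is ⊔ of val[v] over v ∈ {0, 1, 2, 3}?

Trace (4 dequeues):
  [1] u=0 | in {0} | out {0,1,2} | ==
  [2] u=1 | in {0,1,2} | out {0,1,2} | prev {2} | push {}
  [3] u=2 | in {0} | out {0,1} | ==
  [4] u=3 | in {} | out {0} | ==

Converged values:
  [0] {0,1,2}
  [1] {0,1,2}
  [2] {0,1}
  [3] {0}

{0,1,2}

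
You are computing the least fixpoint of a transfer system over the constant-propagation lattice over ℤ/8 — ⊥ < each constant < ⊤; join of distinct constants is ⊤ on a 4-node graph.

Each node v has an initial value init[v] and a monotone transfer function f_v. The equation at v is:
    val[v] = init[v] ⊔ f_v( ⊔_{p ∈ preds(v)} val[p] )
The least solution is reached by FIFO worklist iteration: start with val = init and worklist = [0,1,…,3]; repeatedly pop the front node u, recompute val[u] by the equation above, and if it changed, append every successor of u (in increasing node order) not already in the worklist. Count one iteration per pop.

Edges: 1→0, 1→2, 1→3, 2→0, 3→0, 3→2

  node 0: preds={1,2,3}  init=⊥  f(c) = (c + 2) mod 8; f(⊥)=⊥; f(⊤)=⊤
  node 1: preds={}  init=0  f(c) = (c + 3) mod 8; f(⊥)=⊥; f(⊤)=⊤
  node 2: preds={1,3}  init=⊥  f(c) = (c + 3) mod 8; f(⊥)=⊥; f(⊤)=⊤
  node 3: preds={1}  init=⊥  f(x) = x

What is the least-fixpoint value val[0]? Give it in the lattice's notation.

Worklist (6 pops):
  #1 pop 0: in=0 → 2 (was ⊥); enqueue []
  #2 pop 1: in=⊥ → 0 (no change)
  #3 pop 2: in=0 → 3 (was ⊥); enqueue [0]
  #4 pop 3: in=0 → 0 (was ⊥); enqueue [2]
  #5 pop 0: in=⊤ → ⊤ (was 2); enqueue []
  #6 pop 2: in=0 → 3 (no change)

Fixpoint:
  val[0] = ⊤
  val[1] = 0
  val[2] = 3
  val[3] = 0

⊤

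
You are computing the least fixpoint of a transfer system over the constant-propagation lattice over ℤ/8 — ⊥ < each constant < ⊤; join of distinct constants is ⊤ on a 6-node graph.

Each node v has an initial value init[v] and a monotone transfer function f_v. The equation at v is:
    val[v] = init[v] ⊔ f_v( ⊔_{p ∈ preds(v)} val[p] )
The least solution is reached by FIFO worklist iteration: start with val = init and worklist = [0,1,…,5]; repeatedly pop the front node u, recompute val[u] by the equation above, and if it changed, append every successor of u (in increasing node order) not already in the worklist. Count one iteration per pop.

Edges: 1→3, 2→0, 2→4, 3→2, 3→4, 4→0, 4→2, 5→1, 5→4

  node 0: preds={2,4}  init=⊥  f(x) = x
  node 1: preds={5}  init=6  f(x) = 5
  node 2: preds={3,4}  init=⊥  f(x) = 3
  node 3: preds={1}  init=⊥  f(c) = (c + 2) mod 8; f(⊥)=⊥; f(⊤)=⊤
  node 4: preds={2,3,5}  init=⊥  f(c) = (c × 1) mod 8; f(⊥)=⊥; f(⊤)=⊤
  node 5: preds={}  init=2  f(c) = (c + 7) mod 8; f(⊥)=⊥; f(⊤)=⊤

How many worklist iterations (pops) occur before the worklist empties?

Worklist (8 pops):
  #1 pop 0: in=⊥ → ⊥ (no change)
  #2 pop 1: in=2 → ⊤ (was 6); enqueue []
  #3 pop 2: in=⊥ → 3 (was ⊥); enqueue [0]
  #4 pop 3: in=⊤ → ⊤ (was ⊥); enqueue [2]
  #5 pop 4: in=⊤ → ⊤ (was ⊥); enqueue []
  #6 pop 5: in=⊥ → 2 (no change)
  #7 pop 0: in=⊤ → ⊤ (was ⊥); enqueue []
  #8 pop 2: in=⊤ → 3 (no change)

Fixpoint:
  val[0] = ⊤
  val[1] = ⊤
  val[2] = 3
  val[3] = ⊤
  val[4] = ⊤
  val[5] = 2

8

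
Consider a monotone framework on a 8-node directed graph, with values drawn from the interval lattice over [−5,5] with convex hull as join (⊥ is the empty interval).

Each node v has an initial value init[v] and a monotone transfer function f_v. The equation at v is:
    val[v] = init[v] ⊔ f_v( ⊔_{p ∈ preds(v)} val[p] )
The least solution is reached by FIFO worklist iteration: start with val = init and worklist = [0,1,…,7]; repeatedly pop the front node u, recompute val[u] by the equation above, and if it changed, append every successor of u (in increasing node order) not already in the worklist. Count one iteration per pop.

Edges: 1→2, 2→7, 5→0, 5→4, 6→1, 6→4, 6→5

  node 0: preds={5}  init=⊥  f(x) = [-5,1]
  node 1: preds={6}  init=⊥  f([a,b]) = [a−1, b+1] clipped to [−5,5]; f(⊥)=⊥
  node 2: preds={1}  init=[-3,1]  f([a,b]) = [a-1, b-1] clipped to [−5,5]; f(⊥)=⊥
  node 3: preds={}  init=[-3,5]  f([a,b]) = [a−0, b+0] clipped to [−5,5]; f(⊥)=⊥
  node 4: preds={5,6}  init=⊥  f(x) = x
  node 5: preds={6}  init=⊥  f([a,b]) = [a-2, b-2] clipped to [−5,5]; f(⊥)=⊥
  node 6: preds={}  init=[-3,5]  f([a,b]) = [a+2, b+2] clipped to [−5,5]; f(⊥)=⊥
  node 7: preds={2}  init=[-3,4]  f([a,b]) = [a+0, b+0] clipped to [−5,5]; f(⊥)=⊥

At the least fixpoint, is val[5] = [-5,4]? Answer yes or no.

no

Trace (10 dequeues):
  [1] u=0 | in ⊥ | out [-5,1] | prev ⊥ | push {}
  [2] u=1 | in [-3,5] | out [-4,5] | prev ⊥ | push {}
  [3] u=2 | in [-4,5] | out [-5,4] | prev [-3,1] | push {}
  [4] u=3 | in ⊥ | out [-3,5] | ==
  [5] u=4 | in [-3,5] | out [-3,5] | prev ⊥ | push {}
  [6] u=5 | in [-3,5] | out [-5,3] | prev ⊥ | push {0,4}
  [7] u=6 | in ⊥ | out [-3,5] | ==
  [8] u=7 | in [-5,4] | out [-5,4] | prev [-3,4] | push {}
  [9] u=0 | in [-5,3] | out [-5,1] | ==
  [10] u=4 | in [-5,5] | out [-5,5] | prev [-3,5] | push {}

Converged values:
  [0] [-5,1]
  [1] [-4,5]
  [2] [-5,4]
  [3] [-3,5]
  [4] [-5,5]
  [5] [-5,3]
  [6] [-3,5]
  [7] [-5,4]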